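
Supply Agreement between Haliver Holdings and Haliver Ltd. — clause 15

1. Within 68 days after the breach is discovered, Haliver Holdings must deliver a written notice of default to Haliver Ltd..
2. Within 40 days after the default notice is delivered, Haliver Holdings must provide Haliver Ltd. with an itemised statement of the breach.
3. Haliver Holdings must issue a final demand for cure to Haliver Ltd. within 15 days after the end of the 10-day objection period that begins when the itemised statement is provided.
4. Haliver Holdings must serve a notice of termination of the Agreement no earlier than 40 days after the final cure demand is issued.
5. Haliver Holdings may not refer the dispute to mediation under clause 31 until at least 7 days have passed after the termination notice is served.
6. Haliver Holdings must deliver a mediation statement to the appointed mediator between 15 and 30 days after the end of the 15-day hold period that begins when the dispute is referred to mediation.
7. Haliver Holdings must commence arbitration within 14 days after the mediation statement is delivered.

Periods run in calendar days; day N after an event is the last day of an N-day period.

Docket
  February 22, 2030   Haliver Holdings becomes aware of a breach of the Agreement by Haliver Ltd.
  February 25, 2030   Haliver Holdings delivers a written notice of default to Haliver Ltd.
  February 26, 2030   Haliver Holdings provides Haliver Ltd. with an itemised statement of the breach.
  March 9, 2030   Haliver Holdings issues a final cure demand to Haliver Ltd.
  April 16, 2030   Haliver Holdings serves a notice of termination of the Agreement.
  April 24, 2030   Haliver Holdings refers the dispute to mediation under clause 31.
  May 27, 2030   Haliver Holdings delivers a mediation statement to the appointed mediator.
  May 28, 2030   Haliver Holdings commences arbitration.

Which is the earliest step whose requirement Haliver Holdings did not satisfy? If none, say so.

(1) due by February 22, 2030 + 68 days = May 1, 2030; done February 25, 2030 — timely.
(2) due by February 25, 2030 + 40 days = April 6, 2030; February 26, 2030 is within that limit.
(3) due by March 8, 2030 + 15 days = March 23, 2030; March 9, 2030 is within that limit.
(4) permitted from March 9, 2030 + 40 days = April 18, 2030 onward; done April 16, 2030 — 2 days too early.
That is the first point of non-compliance.

Step 4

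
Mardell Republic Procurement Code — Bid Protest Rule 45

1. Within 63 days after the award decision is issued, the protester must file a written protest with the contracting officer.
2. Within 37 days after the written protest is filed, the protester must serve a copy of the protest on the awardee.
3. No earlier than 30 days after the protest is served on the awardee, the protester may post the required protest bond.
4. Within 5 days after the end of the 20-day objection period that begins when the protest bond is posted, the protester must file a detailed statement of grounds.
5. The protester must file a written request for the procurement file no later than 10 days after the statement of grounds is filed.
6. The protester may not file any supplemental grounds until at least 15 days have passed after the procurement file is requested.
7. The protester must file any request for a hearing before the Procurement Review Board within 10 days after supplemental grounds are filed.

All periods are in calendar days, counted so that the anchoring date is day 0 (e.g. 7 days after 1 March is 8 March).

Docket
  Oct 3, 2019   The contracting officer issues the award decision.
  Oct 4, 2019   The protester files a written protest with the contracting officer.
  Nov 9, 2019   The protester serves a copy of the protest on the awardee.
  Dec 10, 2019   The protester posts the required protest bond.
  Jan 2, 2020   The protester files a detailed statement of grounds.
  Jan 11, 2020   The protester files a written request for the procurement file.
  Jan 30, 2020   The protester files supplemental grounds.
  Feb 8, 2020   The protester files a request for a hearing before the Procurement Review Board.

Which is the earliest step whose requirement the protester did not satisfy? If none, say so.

None — every step was satisfied

Step 1 — counting 63 days from Oct 3, 2019 (when the award decision is issued) gives a deadline of Dec 5, 2019; Oct 4, 2019 is within that limit.
Step 2 — counting 37 days from Oct 4, 2019 (when the written protest is filed) gives a deadline of Nov 10, 2019; Nov 9, 2019 is within that limit.
Step 3 — must wait 30 days from Nov 9, 2019 (when the protest is served on the awardee), so not before Dec 9, 2019; done Dec 10, 2019, after the minimum wait.
Step 4 — counting 5 days from Dec 30, 2019 (end of the 20-day objection period, which began when the protest bond is posted on Dec 10, 2019) gives a deadline of Jan 4, 2020; completed Jan 2, 2020, before the deadline.
Step 5 — counting 10 days from Jan 2, 2020 (when the statement of grounds is filed) gives a deadline of Jan 12, 2020; Jan 11, 2020 is within that limit.
Step 6 — must wait 15 days from Jan 11, 2020 (when the procurement file is requested), so not before Jan 26, 2020; Jan 30, 2020 is on or after that date.
Step 7 — counting 10 days from Jan 30, 2020 (when supplemental grounds are filed) gives a deadline of Feb 9, 2020; done Feb 8, 2020 — timely.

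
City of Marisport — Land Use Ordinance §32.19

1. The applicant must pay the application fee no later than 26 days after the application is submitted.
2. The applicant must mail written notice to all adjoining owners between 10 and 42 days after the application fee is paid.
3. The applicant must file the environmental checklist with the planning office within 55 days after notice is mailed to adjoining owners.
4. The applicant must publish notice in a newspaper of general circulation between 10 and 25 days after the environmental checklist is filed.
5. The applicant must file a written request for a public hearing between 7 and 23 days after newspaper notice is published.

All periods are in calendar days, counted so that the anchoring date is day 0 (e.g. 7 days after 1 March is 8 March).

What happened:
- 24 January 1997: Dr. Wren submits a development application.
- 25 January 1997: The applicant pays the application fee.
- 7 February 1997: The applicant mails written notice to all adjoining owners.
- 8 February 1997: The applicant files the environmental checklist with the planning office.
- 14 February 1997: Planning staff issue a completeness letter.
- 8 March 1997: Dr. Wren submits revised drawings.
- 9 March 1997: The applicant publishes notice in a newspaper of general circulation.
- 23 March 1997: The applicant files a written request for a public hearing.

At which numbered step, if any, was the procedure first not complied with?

Step 1: 26 days after 24 January 1997 (when the application is submitted) is 19 February 1997; done 25 January 1997 — timely.
Step 2: the window is 10–42 days after 25 January 1997 (when the application fee is paid), so 4 February 1997 through 8 March 1997; 7 February 1997 falls inside that range.
Step 3: 55 days after 7 February 1997 (when notice is mailed to adjoining owners) is 3 April 1997; 8 February 1997 is within that limit.
Step 4: the window is 10–25 days after 8 February 1997 (when the environmental checklist is filed), so 18 February 1997 through 5 March 1997; 9 March 1997 is 4 days past the end of the window.
The analysis stops there.

Step 4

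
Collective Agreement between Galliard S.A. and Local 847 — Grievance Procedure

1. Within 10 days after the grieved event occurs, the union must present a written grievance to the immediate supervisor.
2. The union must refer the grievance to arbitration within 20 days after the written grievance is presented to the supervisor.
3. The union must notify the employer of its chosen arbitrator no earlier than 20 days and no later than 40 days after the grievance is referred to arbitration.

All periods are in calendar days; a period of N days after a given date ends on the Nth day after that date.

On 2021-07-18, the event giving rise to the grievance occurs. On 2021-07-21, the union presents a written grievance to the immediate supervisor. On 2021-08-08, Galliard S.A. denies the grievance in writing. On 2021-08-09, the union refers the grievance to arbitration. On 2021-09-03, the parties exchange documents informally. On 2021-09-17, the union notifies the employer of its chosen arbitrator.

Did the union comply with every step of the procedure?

(1) due by 2021-07-18 + 10 days = 2021-07-28; completed 2021-07-21, before the deadline.
(2) due by 2021-07-21 + 20 days = 2021-08-10; 2021-08-09 is within that limit.
(3) the permitted window runs from 2021-08-09 + 20 = 2021-08-29 to 2021-08-09 + 40 = 2021-09-18; done 2021-09-17, which is between those dates.

Yes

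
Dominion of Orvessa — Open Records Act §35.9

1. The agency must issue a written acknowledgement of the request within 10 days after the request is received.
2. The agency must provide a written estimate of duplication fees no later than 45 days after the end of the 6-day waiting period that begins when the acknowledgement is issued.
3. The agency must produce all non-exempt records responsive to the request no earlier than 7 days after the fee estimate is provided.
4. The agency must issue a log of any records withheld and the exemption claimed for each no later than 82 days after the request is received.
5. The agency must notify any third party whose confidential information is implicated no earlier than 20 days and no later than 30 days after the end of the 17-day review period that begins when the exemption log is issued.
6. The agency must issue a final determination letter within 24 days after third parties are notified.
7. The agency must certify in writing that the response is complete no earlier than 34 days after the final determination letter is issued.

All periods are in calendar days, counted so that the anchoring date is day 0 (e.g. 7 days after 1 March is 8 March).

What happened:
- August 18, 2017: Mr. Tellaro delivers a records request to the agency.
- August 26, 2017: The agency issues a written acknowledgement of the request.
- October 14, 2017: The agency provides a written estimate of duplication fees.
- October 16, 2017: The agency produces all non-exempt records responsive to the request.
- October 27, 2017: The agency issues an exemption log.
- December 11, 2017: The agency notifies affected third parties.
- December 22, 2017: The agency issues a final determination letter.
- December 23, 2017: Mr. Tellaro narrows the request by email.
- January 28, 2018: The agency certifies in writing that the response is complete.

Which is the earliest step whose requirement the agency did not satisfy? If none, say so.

(1) due by August 18, 2017 + 10 days = August 28, 2017; completed August 26, 2017, before the deadline.
(2) due by September 1, 2017 + 45 days = October 16, 2017; completed October 14, 2017, before the deadline.
(3) permitted from October 14, 2017 + 7 days = October 21, 2017 onward; done October 16, 2017 — 5 days too early.

Step 3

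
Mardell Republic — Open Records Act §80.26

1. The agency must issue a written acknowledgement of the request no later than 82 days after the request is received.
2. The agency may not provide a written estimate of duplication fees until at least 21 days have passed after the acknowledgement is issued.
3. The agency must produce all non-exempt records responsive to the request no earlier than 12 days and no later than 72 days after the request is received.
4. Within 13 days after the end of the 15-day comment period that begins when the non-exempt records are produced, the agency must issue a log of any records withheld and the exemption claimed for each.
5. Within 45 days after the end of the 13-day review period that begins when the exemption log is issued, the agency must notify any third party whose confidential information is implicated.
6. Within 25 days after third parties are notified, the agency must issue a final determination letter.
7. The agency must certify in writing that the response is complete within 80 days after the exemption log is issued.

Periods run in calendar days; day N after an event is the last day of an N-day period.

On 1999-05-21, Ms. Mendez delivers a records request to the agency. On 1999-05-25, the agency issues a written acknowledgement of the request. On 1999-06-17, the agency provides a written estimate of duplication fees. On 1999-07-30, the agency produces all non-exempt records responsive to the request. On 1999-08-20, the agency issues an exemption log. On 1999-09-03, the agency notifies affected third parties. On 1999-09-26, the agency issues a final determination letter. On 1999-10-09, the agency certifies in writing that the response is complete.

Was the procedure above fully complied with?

Yes

Step 1: 82 days after 1999-05-21 (when the request is received) is 1999-08-11; 1999-05-25 is within that limit.
Step 2: the earliest permitted date is 21 days after 1999-05-25 (when the acknowledgement is issued), i.e. 1999-06-15; done 1999-06-17, after the minimum wait.
Step 3: the window is 12–72 days after 1999-05-21 (when the request is received), so 1999-06-02 through 1999-08-01; 1999-07-30 falls inside that range.
Step 4: 13 days after 1999-08-14 (end of the 15-day comment period, which began when the non-exempt records are produced on 1999-07-30) is 1999-08-27; completed 1999-08-20, before the deadline.
Step 5: 45 days after 1999-09-02 (end of the 13-day review period, which began when the exemption log is issued on 1999-08-20) is 1999-10-17; completed 1999-09-03, before the deadline.
Step 6: 25 days after 1999-09-03 (when third parties are notified) is 1999-09-28; done 1999-09-26 — timely.
Step 7: 80 days after 1999-08-20 (when the exemption log is issued) is 1999-11-08; completed 1999-10-09, before the deadline.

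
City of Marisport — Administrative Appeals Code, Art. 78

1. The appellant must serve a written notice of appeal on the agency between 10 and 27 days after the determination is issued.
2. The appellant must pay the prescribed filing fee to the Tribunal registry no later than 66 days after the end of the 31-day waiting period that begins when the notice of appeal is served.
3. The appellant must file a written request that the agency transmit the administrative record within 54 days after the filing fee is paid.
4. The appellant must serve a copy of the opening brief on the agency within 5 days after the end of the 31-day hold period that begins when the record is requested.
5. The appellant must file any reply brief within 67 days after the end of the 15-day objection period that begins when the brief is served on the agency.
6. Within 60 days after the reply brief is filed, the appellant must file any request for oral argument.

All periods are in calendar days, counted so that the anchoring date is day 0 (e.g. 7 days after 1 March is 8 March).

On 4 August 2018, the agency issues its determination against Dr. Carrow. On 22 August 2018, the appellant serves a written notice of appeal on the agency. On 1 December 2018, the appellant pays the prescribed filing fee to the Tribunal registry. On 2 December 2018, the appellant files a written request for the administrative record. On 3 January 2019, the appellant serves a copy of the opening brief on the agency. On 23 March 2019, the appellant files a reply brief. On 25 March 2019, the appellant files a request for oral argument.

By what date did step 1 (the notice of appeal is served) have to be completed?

31 August 2018

Step 1 runs from 4 August 2018, when the determination is issued. The window is 10–27 days after 4 August 2018; it closes on 31 August 2018.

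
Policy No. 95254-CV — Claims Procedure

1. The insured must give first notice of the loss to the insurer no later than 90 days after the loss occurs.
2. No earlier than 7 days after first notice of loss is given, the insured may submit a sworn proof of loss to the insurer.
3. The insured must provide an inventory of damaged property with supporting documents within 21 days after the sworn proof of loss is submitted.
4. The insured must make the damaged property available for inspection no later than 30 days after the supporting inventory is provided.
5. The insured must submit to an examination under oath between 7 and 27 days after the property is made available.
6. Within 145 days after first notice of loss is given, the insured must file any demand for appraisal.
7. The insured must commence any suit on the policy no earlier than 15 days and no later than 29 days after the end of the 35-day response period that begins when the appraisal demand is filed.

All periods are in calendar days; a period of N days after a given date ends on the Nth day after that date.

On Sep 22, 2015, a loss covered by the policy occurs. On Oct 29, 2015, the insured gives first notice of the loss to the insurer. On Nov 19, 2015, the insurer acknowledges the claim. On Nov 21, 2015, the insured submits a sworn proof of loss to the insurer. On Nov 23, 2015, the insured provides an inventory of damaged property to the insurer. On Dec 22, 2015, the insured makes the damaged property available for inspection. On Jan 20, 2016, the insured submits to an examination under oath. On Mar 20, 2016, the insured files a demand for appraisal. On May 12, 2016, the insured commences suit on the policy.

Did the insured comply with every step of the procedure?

Step 1: 90 days after Sep 22, 2015 (when the loss occurs) is Dec 21, 2015; Oct 29, 2015 is within that limit.
Step 2: the earliest permitted date is 7 days after Oct 29, 2015 (when first notice of loss is given), i.e. Nov 5, 2015; done Nov 21, 2015, after the minimum wait.
Step 3: 21 days after Nov 21, 2015 (when the sworn proof of loss is submitted) is Dec 12, 2015; completed Nov 23, 2015, before the deadline.
Step 4: 30 days after Nov 23, 2015 (when the supporting inventory is provided) is Dec 23, 2015; done Dec 22, 2015 — timely.
Step 5: the window is 7–27 days after Dec 22, 2015 (when the property is made available), so Dec 29, 2015 through Jan 18, 2016; done Jan 20, 2016 — 2 days after the window closed.
That is the first point of non-compliance.

No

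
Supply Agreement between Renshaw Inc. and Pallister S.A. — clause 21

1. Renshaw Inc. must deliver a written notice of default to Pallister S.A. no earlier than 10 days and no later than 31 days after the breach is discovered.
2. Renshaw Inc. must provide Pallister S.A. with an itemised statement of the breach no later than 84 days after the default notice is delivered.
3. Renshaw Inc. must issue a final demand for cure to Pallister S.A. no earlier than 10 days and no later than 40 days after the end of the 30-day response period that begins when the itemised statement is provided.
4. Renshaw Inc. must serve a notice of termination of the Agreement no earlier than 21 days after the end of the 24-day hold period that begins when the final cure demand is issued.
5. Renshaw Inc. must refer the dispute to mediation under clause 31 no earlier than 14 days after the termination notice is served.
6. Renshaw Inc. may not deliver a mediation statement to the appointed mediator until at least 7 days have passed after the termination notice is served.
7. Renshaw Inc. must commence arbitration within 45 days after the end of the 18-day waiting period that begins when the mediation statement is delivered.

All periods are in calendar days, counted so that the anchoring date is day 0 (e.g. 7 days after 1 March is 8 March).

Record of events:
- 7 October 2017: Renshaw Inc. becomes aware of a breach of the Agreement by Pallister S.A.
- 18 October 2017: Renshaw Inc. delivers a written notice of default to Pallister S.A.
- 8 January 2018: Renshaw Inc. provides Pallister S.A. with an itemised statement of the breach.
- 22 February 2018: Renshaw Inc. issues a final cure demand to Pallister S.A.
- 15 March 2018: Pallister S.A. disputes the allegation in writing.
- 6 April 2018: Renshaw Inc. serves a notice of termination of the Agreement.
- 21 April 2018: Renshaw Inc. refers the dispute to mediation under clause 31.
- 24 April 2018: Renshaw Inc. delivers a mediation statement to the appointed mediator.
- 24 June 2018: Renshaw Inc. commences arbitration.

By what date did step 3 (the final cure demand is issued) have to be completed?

19 March 2018

The itemised statement is provided on 8 January 2018; the 30-day response period therefore ends 7 February 2018, and step 3 runs from that date. The window is 10–40 days after 7 February 2018; it closes on 19 March 2018.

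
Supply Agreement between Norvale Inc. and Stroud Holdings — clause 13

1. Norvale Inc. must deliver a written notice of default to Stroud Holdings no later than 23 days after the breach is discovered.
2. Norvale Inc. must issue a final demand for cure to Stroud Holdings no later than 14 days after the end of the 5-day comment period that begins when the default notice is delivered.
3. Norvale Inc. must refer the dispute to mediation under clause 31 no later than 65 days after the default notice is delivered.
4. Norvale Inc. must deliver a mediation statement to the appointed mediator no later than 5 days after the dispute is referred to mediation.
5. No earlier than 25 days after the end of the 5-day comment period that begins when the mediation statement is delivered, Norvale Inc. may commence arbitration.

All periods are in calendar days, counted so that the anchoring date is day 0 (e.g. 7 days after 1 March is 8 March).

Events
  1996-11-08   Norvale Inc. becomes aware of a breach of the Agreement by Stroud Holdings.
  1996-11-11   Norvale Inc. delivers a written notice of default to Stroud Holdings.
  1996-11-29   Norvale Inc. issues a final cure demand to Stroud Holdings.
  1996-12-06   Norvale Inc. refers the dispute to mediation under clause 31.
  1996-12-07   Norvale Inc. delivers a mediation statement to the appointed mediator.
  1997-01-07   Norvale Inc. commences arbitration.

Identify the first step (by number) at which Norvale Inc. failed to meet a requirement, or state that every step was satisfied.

Step 1: 23 days after 1996-11-08 (when the breach is discovered) is 1996-12-01; done 1996-11-11 — timely.
Step 2: 14 days after 1996-11-16 (end of the 5-day comment period, which began when the default notice is delivered on 1996-11-11) is 1996-11-30; completed 1996-11-29, before the deadline.
Step 3: 65 days after 1996-11-11 (when the default notice is delivered) is 1997-01-15; completed 1996-12-06, before the deadline.
Step 4: 5 days after 1996-12-06 (when the dispute is referred to mediation) is 1996-12-11; completed 1996-12-07, before the deadline.
Step 5: the earliest permitted date is 25 days after 1996-12-12 (end of the 5-day comment period, which began when the mediation statement is delivered on 1996-12-07), i.e. 1997-01-06; 1997-01-07 is on or after that date.

None — every step was satisfied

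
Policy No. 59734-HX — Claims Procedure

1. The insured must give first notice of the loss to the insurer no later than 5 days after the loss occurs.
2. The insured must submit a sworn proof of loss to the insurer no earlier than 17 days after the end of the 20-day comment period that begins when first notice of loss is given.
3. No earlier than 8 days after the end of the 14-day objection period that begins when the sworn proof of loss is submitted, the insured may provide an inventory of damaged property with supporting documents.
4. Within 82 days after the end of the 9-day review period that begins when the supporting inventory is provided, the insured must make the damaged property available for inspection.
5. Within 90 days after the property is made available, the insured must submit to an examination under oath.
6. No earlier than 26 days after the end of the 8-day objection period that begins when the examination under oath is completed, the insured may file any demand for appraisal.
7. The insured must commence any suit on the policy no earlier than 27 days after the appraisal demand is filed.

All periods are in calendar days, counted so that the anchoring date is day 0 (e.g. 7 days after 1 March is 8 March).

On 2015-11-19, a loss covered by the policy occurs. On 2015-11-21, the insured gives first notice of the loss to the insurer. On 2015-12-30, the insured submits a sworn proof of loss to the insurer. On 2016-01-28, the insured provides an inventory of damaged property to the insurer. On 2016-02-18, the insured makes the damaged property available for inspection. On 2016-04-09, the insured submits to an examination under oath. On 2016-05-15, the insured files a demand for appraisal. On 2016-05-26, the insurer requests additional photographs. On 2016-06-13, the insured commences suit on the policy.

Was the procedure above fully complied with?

Step 1 — counting 5 days from 2015-11-19 (when the loss occurs) gives a deadline of 2015-11-24; 2015-11-21 is within that limit.
Step 2 — must wait 17 days from 2015-12-11 (end of the 20-day comment period, which began when first notice of loss is given on 2015-11-21), so not before 2015-12-28; done 2015-12-30 — permitted.
Step 3 — must wait 8 days from 2016-01-13 (end of the 14-day objection period, which began when the sworn proof of loss is submitted on 2015-12-30), so not before 2016-01-21; done 2016-01-28, after the minimum wait.
Step 4 — counting 82 days from 2016-02-06 (end of the 9-day review period, which began when the supporting inventory is provided on 2016-01-28) gives a deadline of 2016-04-28; done 2016-02-18 — timely.
Step 5 — counting 90 days from 2016-02-18 (when the property is made available) gives a deadline of 2016-05-18; done 2016-04-09 — timely.
Step 6 — must wait 26 days from 2016-04-17 (end of the 8-day objection period, which began when the examination under oath is completed on 2016-04-09), so not before 2016-05-13; done 2016-05-15, after the minimum wait.
Step 7 — must wait 27 days from 2016-05-15 (when the appraisal demand is filed), so not before 2016-06-11; done 2016-06-13, after the minimum wait.

Yes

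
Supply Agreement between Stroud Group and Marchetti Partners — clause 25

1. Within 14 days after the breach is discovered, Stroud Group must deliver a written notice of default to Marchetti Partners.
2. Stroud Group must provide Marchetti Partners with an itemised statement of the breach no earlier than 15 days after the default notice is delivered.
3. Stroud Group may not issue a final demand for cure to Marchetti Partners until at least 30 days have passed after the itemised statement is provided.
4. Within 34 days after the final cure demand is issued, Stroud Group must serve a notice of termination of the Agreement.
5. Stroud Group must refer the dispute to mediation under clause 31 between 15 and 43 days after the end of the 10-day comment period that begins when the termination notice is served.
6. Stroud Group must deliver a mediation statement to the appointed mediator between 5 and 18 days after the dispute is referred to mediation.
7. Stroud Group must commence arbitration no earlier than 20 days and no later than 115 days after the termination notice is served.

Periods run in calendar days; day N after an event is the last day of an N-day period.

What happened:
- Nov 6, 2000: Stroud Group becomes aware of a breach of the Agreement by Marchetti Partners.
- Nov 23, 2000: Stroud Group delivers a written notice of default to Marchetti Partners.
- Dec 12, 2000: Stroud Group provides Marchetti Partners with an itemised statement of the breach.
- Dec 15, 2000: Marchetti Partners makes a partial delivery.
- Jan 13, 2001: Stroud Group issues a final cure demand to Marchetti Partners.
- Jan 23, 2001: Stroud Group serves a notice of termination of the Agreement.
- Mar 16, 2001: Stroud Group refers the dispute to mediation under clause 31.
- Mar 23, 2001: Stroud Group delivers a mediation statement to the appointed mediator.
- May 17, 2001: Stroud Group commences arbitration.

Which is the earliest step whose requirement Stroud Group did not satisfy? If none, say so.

Step 1

(1) due by Nov 6, 2000 + 14 days = Nov 20, 2000; Nov 23, 2000 misses that deadline by 3 days.
That is the first point of non-compliance.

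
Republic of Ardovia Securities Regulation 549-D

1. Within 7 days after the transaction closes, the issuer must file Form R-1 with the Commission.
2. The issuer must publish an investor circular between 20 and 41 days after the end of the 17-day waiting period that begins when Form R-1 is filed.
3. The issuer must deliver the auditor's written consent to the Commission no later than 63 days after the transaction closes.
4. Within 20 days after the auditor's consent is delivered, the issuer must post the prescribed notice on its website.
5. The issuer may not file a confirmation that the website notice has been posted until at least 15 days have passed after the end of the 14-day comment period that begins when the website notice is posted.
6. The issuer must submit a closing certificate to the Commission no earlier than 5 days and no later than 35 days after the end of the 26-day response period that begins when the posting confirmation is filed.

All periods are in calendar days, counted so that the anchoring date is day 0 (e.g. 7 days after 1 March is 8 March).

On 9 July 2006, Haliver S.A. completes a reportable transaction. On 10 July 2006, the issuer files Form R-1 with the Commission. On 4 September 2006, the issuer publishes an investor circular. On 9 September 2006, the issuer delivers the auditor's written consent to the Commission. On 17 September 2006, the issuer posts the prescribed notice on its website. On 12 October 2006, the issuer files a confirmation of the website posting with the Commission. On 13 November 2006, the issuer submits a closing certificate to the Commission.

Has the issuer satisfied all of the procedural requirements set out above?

No

Step 1: 7 days after 9 July 2006 (when the transaction closes) is 16 July 2006; done 10 July 2006 — timely.
Step 2: the window is 20–41 days after 27 July 2006 (end of the 17-day waiting period, which began when Form R-1 is filed on 10 July 2006), so 16 August 2006 through 6 September 2006; 4 September 2006 falls inside that range.
Step 3: 63 days after 9 July 2006 (when the transaction closes) is 10 September 2006; completed 9 September 2006, before the deadline.
Step 4: 20 days after 9 September 2006 (when the auditor's consent is delivered) is 29 September 2006; completed 17 September 2006, before the deadline.
Step 5: the earliest permitted date is 15 days after 1 October 2006 (end of the 14-day comment period, which began when the website notice is posted on 17 September 2006), i.e. 16 October 2006; acted on 12 October 2006, 4 days prematurely.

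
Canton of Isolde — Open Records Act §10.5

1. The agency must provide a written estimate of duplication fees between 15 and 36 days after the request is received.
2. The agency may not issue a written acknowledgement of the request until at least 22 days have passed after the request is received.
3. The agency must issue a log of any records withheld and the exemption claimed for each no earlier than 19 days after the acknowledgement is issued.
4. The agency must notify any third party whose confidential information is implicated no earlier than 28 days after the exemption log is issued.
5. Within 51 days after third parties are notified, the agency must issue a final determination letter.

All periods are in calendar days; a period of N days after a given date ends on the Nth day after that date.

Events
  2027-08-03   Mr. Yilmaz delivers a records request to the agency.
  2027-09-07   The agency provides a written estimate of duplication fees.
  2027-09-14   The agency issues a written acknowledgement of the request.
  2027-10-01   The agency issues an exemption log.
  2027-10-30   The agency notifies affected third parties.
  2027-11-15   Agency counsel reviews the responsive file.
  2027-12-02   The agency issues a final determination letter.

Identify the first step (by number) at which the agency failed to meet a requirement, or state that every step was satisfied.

(1) the permitted window runs from 2027-08-03 + 15 = 2027-08-18 to 2027-08-03 + 36 = 2027-09-08; 2027-09-07 falls inside that range.
(2) permitted from 2027-08-03 + 22 days = 2027-08-25 onward; done 2027-09-14, after the minimum wait.
(3) permitted from 2027-09-14 + 19 days = 2027-10-03 onward; done 2027-10-01 — 2 days too early.

Step 3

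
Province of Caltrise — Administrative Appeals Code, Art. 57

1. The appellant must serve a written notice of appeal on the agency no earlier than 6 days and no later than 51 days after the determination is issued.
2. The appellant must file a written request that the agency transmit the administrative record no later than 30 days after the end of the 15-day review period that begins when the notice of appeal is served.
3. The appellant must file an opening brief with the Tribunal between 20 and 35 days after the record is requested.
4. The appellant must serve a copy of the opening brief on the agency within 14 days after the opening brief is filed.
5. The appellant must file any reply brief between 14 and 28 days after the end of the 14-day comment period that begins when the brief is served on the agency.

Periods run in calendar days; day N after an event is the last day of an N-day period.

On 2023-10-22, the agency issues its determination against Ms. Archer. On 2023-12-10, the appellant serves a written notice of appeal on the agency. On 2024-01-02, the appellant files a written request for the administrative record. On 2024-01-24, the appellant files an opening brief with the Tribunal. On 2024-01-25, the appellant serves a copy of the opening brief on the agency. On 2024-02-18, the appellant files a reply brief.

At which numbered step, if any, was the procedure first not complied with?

Step 1 — 6 and 51 days from 2023-10-22 (when the determination is issued) are 2023-10-28 and 2023-12-12 respectively; done 2023-12-10, which is between those dates.
Step 2 — counting 30 days from 2023-12-25 (end of the 15-day review period, which began when the notice of appeal is served on 2023-12-10) gives a deadline of 2024-01-24; done 2024-01-02 — timely.
Step 3 — 20 and 35 days from 2024-01-02 (when the record is requested) are 2024-01-22 and 2024-02-06 respectively; done 2024-01-24 — within the window.
Step 4 — counting 14 days from 2024-01-24 (when the opening brief is filed) gives a deadline of 2024-02-07; completed 2024-01-25, before the deadline.
Step 5 — 14 and 28 days from 2024-02-08 (end of the 14-day comment period, which began when the brief is served on the agency on 2024-01-25) are 2024-02-22 and 2024-03-07 respectively; 2024-02-18 is 4 days too early.
No need to go further; step 5 was not satisfied.

Step 5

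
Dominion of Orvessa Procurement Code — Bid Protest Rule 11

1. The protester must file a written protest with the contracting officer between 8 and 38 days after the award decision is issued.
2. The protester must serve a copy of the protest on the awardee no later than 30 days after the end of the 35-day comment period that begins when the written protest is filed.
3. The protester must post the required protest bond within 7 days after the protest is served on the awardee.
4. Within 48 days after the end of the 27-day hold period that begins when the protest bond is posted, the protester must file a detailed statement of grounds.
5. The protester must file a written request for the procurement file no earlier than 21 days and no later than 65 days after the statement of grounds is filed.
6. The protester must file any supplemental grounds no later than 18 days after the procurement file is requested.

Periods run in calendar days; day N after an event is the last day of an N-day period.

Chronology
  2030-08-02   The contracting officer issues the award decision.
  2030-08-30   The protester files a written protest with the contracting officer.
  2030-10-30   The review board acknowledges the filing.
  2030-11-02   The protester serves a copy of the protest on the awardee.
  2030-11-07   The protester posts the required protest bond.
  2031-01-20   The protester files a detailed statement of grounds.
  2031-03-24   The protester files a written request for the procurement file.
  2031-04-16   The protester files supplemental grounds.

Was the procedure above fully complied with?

Step 1: the window is 8–38 days after 2030-08-02 (when the award decision is issued), so 2030-08-10 through 2030-09-09; done 2030-08-30, which is between those dates.
Step 2: 30 days after 2030-10-04 (end of the 35-day comment period, which began when the written protest is filed on 2030-08-30) is 2030-11-03; completed 2030-11-02, before the deadline.
Step 3: 7 days after 2030-11-02 (when the protest is served on the awardee) is 2030-11-09; completed 2030-11-07, before the deadline.
Step 4: 48 days after 2030-12-04 (end of the 27-day hold period, which began when the protest bond is posted on 2030-11-07) is 2031-01-21; done 2031-01-20 — timely.
Step 5: the window is 21–65 days after 2031-01-20 (when the statement of grounds is filed), so 2031-02-10 through 2031-03-26; done 2031-03-24 — within the window.
Step 6: 18 days after 2031-03-24 (when the procurement file is requested) is 2031-04-11; not done until 2031-04-16, 5 days after the deadline.

No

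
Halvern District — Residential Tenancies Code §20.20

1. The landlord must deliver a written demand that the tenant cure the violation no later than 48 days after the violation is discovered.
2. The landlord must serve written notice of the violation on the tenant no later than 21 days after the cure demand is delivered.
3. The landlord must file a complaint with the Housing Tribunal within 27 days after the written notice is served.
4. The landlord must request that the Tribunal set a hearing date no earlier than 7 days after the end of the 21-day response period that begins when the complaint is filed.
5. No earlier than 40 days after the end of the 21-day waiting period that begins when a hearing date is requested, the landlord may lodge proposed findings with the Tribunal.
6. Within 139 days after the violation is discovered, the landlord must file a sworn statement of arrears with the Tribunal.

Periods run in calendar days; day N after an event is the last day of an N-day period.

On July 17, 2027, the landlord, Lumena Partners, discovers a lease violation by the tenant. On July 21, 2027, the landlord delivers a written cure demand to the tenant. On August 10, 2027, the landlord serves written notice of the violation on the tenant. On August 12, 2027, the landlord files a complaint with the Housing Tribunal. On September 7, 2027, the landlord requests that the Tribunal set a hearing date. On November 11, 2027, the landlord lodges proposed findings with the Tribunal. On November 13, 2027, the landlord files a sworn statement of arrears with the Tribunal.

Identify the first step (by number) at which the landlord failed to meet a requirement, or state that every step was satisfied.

Step 4

(1) due by July 17, 2027 + 48 days = September 3, 2027; done July 21, 2027 — timely.
(2) due by July 21, 2027 + 21 days = August 11, 2027; August 10, 2027 is within that limit.
(3) due by August 10, 2027 + 27 days = September 6, 2027; completed August 12, 2027, before the deadline.
(4) permitted from September 2, 2027 + 7 days = September 9, 2027 onward; done September 7, 2027 — 2 days too early.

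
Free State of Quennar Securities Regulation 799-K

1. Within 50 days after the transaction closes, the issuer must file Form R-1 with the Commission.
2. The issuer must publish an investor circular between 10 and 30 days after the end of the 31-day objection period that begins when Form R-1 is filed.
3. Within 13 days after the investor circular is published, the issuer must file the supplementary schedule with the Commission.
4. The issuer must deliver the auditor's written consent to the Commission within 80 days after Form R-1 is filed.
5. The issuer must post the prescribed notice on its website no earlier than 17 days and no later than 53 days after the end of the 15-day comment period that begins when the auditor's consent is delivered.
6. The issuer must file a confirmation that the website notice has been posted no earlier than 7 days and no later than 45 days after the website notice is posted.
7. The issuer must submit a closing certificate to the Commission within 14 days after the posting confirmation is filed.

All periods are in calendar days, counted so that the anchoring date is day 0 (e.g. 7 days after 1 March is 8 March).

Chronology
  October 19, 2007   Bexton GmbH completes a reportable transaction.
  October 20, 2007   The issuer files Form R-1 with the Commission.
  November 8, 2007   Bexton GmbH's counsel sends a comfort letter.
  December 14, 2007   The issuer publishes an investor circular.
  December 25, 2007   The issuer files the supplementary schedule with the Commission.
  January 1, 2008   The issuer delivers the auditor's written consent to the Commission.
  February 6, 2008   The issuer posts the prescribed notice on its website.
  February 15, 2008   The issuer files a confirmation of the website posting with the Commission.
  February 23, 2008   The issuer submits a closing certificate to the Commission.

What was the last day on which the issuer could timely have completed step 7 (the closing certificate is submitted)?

Step 7 runs from February 15, 2008, when the posting confirmation is filed. 14 days after February 15, 2008 is February 29, 2008.

February 29, 2008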